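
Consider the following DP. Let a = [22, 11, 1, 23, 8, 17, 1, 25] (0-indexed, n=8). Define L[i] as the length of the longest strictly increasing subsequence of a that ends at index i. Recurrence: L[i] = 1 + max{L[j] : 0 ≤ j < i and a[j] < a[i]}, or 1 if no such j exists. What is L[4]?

   i    0    1    2    3    4    5    6    7
a[i]   22   11    1   23    8   17    1   25
L[i]    1    1    1    2    2    3    1    4

2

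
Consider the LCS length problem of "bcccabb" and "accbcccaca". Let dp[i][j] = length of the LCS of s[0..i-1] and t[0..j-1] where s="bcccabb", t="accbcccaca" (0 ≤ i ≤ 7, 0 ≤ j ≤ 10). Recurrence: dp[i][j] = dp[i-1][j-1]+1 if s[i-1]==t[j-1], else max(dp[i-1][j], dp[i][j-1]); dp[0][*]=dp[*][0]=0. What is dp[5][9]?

   ''  a  c  c  b  c  c  c  a  c  a
''  0  0  0  0  0  0  0  0  0  0  0
 b  0  0  0  0  1  1  1  1  1  1  1
 c  0  0  1  1  1  2  2  2  2  2  2
 c  0  0  1  2  2  2  3  3  3  3  3
 c  0  0  1  2  2  3  3  4  4  4  4
 a  0  1  1  2  2  3  3  4  5  5  5
 b  0  1  1  2  3  3  3  4  5  5  5
 b  0  1  1  2  3  3  3  4  5  5  5

5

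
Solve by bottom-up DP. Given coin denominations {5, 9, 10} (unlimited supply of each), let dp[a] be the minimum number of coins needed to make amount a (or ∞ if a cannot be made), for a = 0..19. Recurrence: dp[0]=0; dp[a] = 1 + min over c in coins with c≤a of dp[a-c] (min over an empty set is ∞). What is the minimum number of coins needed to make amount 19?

2

 a  0  1  2  3  4  5  6  7  8  9 10 11 12 13 14 15 16 17 18 19
dp  0  -  -  -  -  1  -  -  -  1  1  -  -  -  2  2  -  -  2  2
(- denotes ∞ / unreachable)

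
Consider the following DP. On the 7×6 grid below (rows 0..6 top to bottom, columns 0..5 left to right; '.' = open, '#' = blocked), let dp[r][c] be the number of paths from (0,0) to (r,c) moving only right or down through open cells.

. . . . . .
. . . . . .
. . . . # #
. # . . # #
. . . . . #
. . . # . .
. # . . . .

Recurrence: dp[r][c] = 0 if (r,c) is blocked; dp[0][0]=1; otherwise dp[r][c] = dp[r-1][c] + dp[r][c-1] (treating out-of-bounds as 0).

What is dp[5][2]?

r\c   0   1   2   3   4   5
  0   1   1   1   1   1   1
  1   1   2   3   4   5   6
  2   1   3   6  10   0   0
  3   1   0   6  16   0   0
  4   1   1   7  23  23   0
  5   1   2   9   0  23  23
  6   1   0   9   9  32  55

9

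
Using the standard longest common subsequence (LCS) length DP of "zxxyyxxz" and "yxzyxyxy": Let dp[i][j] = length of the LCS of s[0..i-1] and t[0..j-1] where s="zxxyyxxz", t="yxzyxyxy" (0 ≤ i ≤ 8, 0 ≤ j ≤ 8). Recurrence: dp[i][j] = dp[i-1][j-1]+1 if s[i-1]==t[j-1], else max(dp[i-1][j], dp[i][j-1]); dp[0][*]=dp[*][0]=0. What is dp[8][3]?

3

   ''  y  x  z  y  x  y  x  y
''  0  0  0  0  0  0  0  0  0
 z  0  0  0  1  1  1  1  1  1
 x  0  0  1  1  1  2  2  2  2
 x  0  0  1  1  1  2  2  3  3
 y  0  1  1  1  2  2  3  3  4
 y  0  1  1  1  2  2  3  3  4
 x  0  1  2  2  2  3  3  4  4
 x  0  1  2  2  2  3  3  4  4
 z  0  1  2  3  3  3  3  4  4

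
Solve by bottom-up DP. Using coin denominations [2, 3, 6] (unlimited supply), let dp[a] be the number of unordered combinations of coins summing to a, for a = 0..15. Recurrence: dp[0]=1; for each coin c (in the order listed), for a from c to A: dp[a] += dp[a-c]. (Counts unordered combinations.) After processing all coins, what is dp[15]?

after  coin     0     1     2     3     4     5     6     7     8     9    10    11    12    13    14    15
          2     1     0     1     0     1     0     1     0     1     0     1     0     1     0     1     0
          3     1     0     1     1     1     1     2     1     2     2     2     2     3     2     3     3
          6     1     0     1     1     1     1     3     1     3     3     3     3     6     3     6     6

6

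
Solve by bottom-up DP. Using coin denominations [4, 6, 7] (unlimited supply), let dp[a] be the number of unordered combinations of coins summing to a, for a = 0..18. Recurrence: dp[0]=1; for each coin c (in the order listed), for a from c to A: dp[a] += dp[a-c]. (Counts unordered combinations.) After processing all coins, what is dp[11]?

1

after  coin     0     1     2     3     4     5     6     7     8     9    10    11    12    13    14    15    16    17    18
          4     1     0     0     0     1     0     0     0     1     0     0     0     1     0     0     0     1     0     0
          6     1     0     0     0     1     0     1     0     1     0     1     0     2     0     1     0     2     0     2
          7     1     0     0     0     1     0     1     1     1     0     1     1     2     1     2     1     2     1     3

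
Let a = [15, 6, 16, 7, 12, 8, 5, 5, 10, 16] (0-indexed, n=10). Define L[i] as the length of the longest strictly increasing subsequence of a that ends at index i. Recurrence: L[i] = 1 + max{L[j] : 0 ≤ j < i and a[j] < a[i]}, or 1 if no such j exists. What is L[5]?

3

   i    0    1    2    3    4    5    6    7    8    9
a[i]   15    6   16    7   12    8    5    5   10   16
L[i]    1    1    2    2    3    3    1    1    4    5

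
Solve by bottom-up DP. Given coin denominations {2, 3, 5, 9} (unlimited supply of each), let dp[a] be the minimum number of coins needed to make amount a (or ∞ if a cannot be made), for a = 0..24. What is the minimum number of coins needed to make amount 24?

 a  0  1  2  3  4  5  6  7  8  9 10 11 12 13 14 15 16 17 18 19 20 21 22 23 24
dp  0  -  1  1  2  1  2  2  2  1  2  2  2  3  2  3  3  3  2  3  3  3  4  3  4
(- denotes ∞ / unreachable)

4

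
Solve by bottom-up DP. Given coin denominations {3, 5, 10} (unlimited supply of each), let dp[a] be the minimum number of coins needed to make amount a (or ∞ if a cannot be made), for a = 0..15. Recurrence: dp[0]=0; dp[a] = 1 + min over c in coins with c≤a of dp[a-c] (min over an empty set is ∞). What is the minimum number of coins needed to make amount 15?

 a  0  1  2  3  4  5  6  7  8  9 10 11 12 13 14 15
dp  0  -  -  1  -  1  2  -  2  3  1  3  4  2  4  2
(- denotes ∞ / unreachable)

2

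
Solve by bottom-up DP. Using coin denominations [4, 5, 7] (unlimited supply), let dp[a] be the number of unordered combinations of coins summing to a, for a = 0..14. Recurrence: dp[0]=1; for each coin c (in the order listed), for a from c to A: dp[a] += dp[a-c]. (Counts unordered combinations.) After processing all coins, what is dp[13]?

after  coin     0     1     2     3     4     5     6     7     8     9    10    11    12    13    14
          4     1     0     0     0     1     0     0     0     1     0     0     0     1     0     0
          5     1     0     0     0     1     1     0     0     1     1     1     0     1     1     1
          7     1     0     0     0     1     1     0     1     1     1     1     1     2     1     2

1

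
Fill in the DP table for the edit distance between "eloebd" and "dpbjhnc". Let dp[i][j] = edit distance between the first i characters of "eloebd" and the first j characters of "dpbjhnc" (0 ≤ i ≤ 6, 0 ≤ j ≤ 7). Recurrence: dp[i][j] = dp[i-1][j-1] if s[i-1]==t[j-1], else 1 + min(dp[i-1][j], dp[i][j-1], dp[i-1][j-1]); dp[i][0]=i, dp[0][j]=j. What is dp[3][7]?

7

   ''  d  p  b  j  h  n  c
''  0  1  2  3  4  5  6  7
 e  1  1  2  3  4  5  6  7
 l  2  2  2  3  4  5  6  7
 o  3  3  3  3  4  5  6  7
 e  4  4  4  4  4  5  6  7
 b  5  5  5  4  5  5  6  7
 d  6  5  6  5  5  6  6  7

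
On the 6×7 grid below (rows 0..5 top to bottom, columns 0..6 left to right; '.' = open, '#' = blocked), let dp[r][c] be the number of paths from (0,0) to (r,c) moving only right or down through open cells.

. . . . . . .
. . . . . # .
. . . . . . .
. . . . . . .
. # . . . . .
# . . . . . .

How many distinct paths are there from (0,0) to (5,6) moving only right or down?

r\c   0   1   2   3   4   5   6
  0   1   1   1   1   1   1   1
  1   1   2   3   4   5   0   1
  2   1   3   6  10  15  15  16
  3   1   4  10  20  35  50  66
  4   1   0  10  30  65 115 181
  5   0   0  10  40 105 220 401

401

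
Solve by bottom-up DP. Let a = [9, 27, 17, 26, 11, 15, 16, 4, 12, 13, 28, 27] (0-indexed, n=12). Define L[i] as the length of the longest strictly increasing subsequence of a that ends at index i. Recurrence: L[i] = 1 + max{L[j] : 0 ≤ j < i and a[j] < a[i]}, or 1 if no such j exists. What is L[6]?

4

   i    0    1    2    3    4    5    6    7    8    9   10   11
a[i]    9   27   17   26   11   15   16    4   12   13   28   27
L[i]    1    2    2    3    2    3    4    1    3    4    5    5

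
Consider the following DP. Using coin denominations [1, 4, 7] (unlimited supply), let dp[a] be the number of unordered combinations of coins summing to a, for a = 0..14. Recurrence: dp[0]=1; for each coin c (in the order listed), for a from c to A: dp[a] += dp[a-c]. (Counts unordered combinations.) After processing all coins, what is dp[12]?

after  coin     0     1     2     3     4     5     6     7     8     9    10    11    12    13    14
          1     1     1     1     1     1     1     1     1     1     1     1     1     1     1     1
          4     1     1     1     1     2     2     2     2     3     3     3     3     4     4     4
          7     1     1     1     1     2     2     2     3     4     4     4     5     6     6     7

6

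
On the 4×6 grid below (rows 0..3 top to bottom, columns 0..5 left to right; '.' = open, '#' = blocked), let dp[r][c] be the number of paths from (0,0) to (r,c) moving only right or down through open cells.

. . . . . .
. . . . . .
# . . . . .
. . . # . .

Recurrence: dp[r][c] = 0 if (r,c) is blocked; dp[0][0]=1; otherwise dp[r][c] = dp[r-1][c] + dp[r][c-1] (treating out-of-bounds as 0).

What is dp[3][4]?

14

r\c   0   1   2   3   4   5
  0   1   1   1   1   1   1
  1   1   2   3   4   5   6
  2   0   2   5   9  14  20
  3   0   2   7   0  14  34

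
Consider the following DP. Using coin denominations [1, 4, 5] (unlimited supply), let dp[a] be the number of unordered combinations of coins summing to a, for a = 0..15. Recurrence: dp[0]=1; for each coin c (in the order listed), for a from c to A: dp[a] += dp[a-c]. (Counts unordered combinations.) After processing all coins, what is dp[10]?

6

after  coin     0     1     2     3     4     5     6     7     8     9    10    11    12    13    14    15
          1     1     1     1     1     1     1     1     1     1     1     1     1     1     1     1     1
          4     1     1     1     1     2     2     2     2     3     3     3     3     4     4     4     4
          5     1     1     1     1     2     3     3     3     4     5     6     6     7     8     9    10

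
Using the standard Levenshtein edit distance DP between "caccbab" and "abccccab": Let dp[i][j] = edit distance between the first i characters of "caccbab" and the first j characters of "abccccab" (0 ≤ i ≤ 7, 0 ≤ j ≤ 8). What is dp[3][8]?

6

   ''  a  b  c  c  c  c  a  b
''  0  1  2  3  4  5  6  7  8
 c  1  1  2  2  3  4  5  6  7
 a  2  1  2  3  3  4  5  5  6
 c  3  2  2  2  3  3  4  5  6
 c  4  3  3  2  2  3  3  4  5
 b  5  4  3  3  3  3  4  4  4
 a  6  5  4  4  4  4  4  4  5
 b  7  6  5  5  5  5  5  5  4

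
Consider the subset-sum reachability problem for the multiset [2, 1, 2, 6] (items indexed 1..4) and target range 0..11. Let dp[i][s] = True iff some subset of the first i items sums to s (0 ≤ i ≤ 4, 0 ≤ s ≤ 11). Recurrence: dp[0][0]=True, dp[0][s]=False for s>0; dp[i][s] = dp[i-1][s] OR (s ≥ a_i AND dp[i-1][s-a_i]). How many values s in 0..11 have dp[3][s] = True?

6

i\s   0   1   2   3   4   5   6   7   8   9  10  11
  0   T   F   F   F   F   F   F   F   F   F   F   F
  1   T   F   T   F   F   F   F   F   F   F   F   F
  2   T   T   T   T   F   F   F   F   F   F   F   F
  3   T   T   T   T   T   T   F   F   F   F   F   F
  4   T   T   T   T   T   T   T   T   T   T   T   T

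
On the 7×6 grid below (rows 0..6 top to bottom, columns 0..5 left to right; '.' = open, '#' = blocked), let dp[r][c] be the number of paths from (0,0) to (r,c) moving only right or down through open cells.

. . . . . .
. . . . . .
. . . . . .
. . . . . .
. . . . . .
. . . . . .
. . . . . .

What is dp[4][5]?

126

r\c   0   1   2   3   4   5
  0   1   1   1   1   1   1
  1   1   2   3   4   5   6
  2   1   3   6  10  15  21
  3   1   4  10  20  35  56
  4   1   5  15  35  70 126
  5   1   6  21  56 126 252
  6   1   7  28  84 210 462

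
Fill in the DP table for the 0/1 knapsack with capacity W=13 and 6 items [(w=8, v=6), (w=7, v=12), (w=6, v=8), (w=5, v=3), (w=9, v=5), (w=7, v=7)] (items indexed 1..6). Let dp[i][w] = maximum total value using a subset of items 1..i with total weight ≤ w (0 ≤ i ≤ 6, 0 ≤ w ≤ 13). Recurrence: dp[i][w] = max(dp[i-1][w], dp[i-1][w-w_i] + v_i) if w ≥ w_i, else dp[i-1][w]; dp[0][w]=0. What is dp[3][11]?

12

i\w   0   1   2   3   4   5   6   7   8   9  10  11  12  13
  0   0   0   0   0   0   0   0   0   0   0   0   0   0   0
  1   0   0   0   0   0   0   0   0   6   6   6   6   6   6
  2   0   0   0   0   0   0   0  12  12  12  12  12  12  12
  3   0   0   0   0   0   0   8  12  12  12  12  12  12  20
  4   0   0   0   0   0   3   8  12  12  12  12  12  15  20
  5   0   0   0   0   0   3   8  12  12  12  12  12  15  20
  6   0   0   0   0   0   3   8  12  12  12  12  12  15  20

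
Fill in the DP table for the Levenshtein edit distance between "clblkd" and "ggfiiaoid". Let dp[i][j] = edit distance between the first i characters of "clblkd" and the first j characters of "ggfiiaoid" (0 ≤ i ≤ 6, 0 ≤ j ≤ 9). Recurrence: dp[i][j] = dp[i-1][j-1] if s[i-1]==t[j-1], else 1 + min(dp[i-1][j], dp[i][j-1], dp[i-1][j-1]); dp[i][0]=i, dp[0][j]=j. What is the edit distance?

   ''  g  g  f  i  i  a  o  i  d
''  0  1  2  3  4  5  6  7  8  9
 c  1  1  2  3  4  5  6  7  8  9
 l  2  2  2  3  4  5  6  7  8  9
 b  3  3  3  3  4  5  6  7  8  9
 l  4  4  4  4  4  5  6  7  8  9
 k  5  5  5  5  5  5  6  7  8  9
 d  6  6  6  6  6  6  6  7  8  8

8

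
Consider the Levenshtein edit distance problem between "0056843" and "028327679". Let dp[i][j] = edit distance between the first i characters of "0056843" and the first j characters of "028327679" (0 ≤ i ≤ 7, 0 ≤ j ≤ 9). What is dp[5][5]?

4

   ''  0  2  8  3  2  7  6  7  9
''  0  1  2  3  4  5  6  7  8  9
 0  1  0  1  2  3  4  5  6  7  8
 0  2  1  1  2  3  4  5  6  7  8
 5  3  2  2  2  3  4  5  6  7  8
 6  4  3  3  3  3  4  5  5  6  7
 8  5  4  4  3  4  4  5  6  6  7
 4  6  5  5  4  4  5  5  6  7  7
 3  7  6  6  5  4  5  6  6  7  8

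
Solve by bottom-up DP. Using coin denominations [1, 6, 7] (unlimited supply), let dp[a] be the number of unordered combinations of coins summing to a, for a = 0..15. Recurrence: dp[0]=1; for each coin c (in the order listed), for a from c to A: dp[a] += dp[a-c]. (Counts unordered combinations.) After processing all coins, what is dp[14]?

after  coin     0     1     2     3     4     5     6     7     8     9    10    11    12    13    14    15
          1     1     1     1     1     1     1     1     1     1     1     1     1     1     1     1     1
          6     1     1     1     1     1     1     2     2     2     2     2     2     3     3     3     3
          7     1     1     1     1     1     1     2     3     3     3     3     3     4     5     6     6

6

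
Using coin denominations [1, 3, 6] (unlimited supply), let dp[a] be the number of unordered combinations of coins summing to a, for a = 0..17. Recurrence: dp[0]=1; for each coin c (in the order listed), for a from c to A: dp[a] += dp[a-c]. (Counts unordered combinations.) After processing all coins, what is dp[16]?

after  coin     0     1     2     3     4     5     6     7     8     9    10    11    12    13    14    15    16    17
          1     1     1     1     1     1     1     1     1     1     1     1     1     1     1     1     1     1     1
          3     1     1     1     2     2     2     3     3     3     4     4     4     5     5     5     6     6     6
          6     1     1     1     2     2     2     4     4     4     6     6     6     9     9     9    12    12    12

12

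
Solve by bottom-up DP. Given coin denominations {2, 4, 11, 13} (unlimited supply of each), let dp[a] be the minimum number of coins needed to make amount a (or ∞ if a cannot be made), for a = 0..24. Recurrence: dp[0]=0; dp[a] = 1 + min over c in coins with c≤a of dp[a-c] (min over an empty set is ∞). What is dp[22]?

2

 a  0  1  2  3  4  5  6  7  8  9 10 11 12 13 14 15 16 17 18 19 20 21 22 23 24
dp  0  -  1  -  1  -  2  -  2  -  3  1  3  1  4  2  4  2  5  3  5  3  2  4  2
(- denotes ∞ / unreachable)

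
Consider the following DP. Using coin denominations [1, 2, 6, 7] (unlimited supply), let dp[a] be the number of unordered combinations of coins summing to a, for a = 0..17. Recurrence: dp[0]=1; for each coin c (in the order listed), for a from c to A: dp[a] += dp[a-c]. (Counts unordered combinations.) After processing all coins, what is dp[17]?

29

after  coin     0     1     2     3     4     5     6     7     8     9    10    11    12    13    14    15    16    17
          1     1     1     1     1     1     1     1     1     1     1     1     1     1     1     1     1     1     1
          2     1     1     2     2     3     3     4     4     5     5     6     6     7     7     8     8     9     9
          6     1     1     2     2     3     3     5     5     7     7     9     9    12    12    15    15    18    18
          7     1     1     2     2     3     3     5     6     8     9    11    12    15    17    21    23    27    29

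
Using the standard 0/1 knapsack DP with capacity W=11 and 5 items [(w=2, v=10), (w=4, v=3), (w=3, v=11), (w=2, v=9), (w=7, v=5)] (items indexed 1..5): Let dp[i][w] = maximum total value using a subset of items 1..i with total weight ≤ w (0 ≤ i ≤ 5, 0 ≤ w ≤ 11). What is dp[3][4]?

11

i\w   0   1   2   3   4   5   6   7   8   9  10  11
  0   0   0   0   0   0   0   0   0   0   0   0   0
  1   0   0  10  10  10  10  10  10  10  10  10  10
  2   0   0  10  10  10  10  13  13  13  13  13  13
  3   0   0  10  11  11  21  21  21  21  24  24  24
  4   0   0  10  11  19  21  21  30  30  30  30  33
  5   0   0  10  11  19  21  21  30  30  30  30  33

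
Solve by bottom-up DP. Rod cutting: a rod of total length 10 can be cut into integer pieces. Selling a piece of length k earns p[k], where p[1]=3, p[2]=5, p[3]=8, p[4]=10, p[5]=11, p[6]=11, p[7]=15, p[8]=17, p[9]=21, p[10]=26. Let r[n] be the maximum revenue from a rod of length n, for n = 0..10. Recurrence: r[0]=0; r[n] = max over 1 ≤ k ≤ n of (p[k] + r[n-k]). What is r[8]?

   n    0    1    2    3    4    5    6    7    8    9   10
r[n]    0    3    6    9   12   15   18   21   24   27   30

24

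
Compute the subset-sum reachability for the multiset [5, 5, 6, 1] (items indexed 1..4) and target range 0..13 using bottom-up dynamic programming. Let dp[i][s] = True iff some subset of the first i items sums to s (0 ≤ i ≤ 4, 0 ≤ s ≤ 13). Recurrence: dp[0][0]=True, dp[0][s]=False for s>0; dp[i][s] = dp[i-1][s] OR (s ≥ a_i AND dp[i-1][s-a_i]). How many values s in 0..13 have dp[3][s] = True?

5

i\s   0   1   2   3   4   5   6   7   8   9  10  11  12  13
  0   T   F   F   F   F   F   F   F   F   F   F   F   F   F
  1   T   F   F   F   F   T   F   F   F   F   F   F   F   F
  2   T   F   F   F   F   T   F   F   F   F   T   F   F   F
  3   T   F   F   F   F   T   T   F   F   F   T   T   F   F
  4   T   T   F   F   F   T   T   T   F   F   T   T   T   F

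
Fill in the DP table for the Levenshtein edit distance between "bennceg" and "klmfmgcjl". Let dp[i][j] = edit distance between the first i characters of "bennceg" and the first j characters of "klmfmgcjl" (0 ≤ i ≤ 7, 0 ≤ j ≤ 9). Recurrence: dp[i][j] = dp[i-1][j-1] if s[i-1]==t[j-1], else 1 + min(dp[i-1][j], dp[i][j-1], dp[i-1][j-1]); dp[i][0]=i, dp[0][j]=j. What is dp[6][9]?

8

   ''  k  l  m  f  m  g  c  j  l
''  0  1  2  3  4  5  6  7  8  9
 b  1  1  2  3  4  5  6  7  8  9
 e  2  2  2  3  4  5  6  7  8  9
 n  3  3  3  3  4  5  6  7  8  9
 n  4  4  4  4  4  5  6  7  8  9
 c  5  5  5  5  5  5  6  6  7  8
 e  6  6  6  6  6  6  6  7  7  8
 g  7  7  7  7  7  7  6  7  8  8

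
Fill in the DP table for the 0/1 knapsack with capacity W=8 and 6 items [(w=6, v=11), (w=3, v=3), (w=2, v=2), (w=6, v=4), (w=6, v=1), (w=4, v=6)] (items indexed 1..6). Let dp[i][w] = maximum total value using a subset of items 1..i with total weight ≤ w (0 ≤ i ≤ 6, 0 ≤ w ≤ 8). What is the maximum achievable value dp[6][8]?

i\w   0   1   2   3   4   5   6   7   8
  0   0   0   0   0   0   0   0   0   0
  1   0   0   0   0   0   0  11  11  11
  2   0   0   0   3   3   3  11  11  11
  3   0   0   2   3   3   5  11  11  13
  4   0   0   2   3   3   5  11  11  13
  5   0   0   2   3   3   5  11  11  13
  6   0   0   2   3   6   6  11  11  13

13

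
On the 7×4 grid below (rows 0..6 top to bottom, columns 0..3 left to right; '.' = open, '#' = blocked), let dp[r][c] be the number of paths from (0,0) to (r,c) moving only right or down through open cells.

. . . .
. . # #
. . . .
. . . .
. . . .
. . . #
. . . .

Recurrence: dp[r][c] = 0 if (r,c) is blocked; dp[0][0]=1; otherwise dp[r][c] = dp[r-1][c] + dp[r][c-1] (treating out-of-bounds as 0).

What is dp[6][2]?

25

r\c   0   1   2   3
  0   1   1   1   1
  1   1   2   0   0
  2   1   3   3   3
  3   1   4   7  10
  4   1   5  12  22
  5   1   6  18   0
  6   1   7  25  25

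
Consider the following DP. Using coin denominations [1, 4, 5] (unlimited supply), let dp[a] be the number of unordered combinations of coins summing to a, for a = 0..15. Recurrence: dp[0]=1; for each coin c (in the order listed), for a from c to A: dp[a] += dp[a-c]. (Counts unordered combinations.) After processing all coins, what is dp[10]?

6

after  coin     0     1     2     3     4     5     6     7     8     9    10    11    12    13    14    15
          1     1     1     1     1     1     1     1     1     1     1     1     1     1     1     1     1
          4     1     1     1     1     2     2     2     2     3     3     3     3     4     4     4     4
          5     1     1     1     1     2     3     3     3     4     5     6     6     7     8     9    10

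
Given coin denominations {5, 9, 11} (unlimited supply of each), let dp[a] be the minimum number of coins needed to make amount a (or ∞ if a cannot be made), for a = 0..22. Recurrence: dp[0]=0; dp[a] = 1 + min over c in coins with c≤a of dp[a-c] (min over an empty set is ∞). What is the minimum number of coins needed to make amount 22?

2

 a  0  1  2  3  4  5  6  7  8  9 10 11 12 13 14 15 16 17 18 19 20 21 22
dp  0  -  -  -  -  1  -  -  -  1  2  1  -  -  2  3  2  -  2  3  2  3  2
(- denotes ∞ / unreachable)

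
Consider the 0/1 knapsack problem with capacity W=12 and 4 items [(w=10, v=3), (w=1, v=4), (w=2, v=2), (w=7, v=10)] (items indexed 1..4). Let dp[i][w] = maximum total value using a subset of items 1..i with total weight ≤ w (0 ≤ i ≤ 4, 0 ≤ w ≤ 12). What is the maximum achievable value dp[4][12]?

16

i\w   0   1   2   3   4   5   6   7   8   9  10  11  12
  0   0   0   0   0   0   0   0   0   0   0   0   0   0
  1   0   0   0   0   0   0   0   0   0   0   3   3   3
  2   0   4   4   4   4   4   4   4   4   4   4   7   7
  3   0   4   4   6   6   6   6   6   6   6   6   7   7
  4   0   4   4   6   6   6   6  10  14  14  16  16  16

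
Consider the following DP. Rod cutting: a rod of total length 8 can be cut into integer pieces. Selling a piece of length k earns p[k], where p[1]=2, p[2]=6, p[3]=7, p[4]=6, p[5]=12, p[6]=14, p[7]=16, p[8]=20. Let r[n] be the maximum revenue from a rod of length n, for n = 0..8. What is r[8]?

   n    0    1    2    3    4    5    6    7    8
r[n]    0    2    6    8   12   14   18   20   24

24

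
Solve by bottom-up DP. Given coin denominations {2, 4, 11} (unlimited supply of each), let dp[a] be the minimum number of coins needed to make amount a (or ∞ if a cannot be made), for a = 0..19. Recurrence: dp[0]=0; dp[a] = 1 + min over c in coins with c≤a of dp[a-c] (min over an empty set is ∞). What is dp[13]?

 a  0  1  2  3  4  5  6  7  8  9 10 11 12 13 14 15 16 17 18 19
dp  0  -  1  -  1  -  2  -  2  -  3  1  3  2  4  2  4  3  5  3
(- denotes ∞ / unreachable)

2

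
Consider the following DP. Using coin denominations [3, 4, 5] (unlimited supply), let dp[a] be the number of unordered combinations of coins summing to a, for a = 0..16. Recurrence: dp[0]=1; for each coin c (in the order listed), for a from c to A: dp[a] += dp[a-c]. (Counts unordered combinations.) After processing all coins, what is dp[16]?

after  coin     0     1     2     3     4     5     6     7     8     9    10    11    12    13    14    15    16
          3     1     0     0     1     0     0     1     0     0     1     0     0     1     0     0     1     0
          4     1     0     0     1     1     0     1     1     1     1     1     1     2     1     1     2     2
          5     1     0     0     1     1     1     1     1     2     2     2     2     3     3     3     4     4

4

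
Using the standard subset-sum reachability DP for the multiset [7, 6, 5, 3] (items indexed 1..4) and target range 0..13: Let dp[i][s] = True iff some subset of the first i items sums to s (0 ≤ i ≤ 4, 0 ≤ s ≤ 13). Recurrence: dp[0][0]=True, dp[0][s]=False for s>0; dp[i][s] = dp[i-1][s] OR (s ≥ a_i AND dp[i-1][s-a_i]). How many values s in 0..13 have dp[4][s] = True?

11

i\s   0   1   2   3   4   5   6   7   8   9  10  11  12  13
  0   T   F   F   F   F   F   F   F   F   F   F   F   F   F
  1   T   F   F   F   F   F   F   T   F   F   F   F   F   F
  2   T   F   F   F   F   F   T   T   F   F   F   F   F   T
  3   T   F   F   F   F   T   T   T   F   F   F   T   T   T
  4   T   F   F   T   F   T   T   T   T   T   T   T   T   T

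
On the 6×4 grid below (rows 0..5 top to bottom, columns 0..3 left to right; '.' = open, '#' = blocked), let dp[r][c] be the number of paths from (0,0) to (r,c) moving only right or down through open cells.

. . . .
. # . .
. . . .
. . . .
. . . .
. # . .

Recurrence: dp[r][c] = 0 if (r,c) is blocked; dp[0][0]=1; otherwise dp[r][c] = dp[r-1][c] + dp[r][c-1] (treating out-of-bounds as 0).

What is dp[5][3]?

r\c   0   1   2   3
  0   1   1   1   1
  1   1   0   1   2
  2   1   1   2   4
  3   1   2   4   8
  4   1   3   7  15
  5   1   0   7  22

22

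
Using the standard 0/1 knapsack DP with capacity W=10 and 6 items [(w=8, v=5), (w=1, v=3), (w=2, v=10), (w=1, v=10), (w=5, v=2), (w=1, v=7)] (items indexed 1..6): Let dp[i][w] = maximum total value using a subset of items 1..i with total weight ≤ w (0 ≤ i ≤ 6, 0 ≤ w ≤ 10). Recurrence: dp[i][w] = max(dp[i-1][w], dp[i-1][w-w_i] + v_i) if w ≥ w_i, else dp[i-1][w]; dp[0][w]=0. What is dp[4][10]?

23

i\w   0   1   2   3   4   5   6   7   8   9  10
  0   0   0   0   0   0   0   0   0   0   0   0
  1   0   0   0   0   0   0   0   0   5   5   5
  2   0   3   3   3   3   3   3   3   5   8   8
  3   0   3  10  13  13  13  13  13  13  13  15
  4   0  10  13  20  23  23  23  23  23  23  23
  5   0  10  13  20  23  23  23  23  23  25  25
  6   0  10  17  20  27  30  30  30  30  30  32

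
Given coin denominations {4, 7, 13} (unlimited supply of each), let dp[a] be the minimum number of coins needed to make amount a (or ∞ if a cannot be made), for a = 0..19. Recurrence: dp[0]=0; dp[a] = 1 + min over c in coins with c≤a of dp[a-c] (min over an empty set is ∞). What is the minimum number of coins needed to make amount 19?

4

 a  0  1  2  3  4  5  6  7  8  9 10 11 12 13 14 15 16 17 18 19
dp  0  -  -  -  1  -  -  1  2  -  -  2  3  1  2  3  4  2  3  4
(- denotes ∞ / unreachable)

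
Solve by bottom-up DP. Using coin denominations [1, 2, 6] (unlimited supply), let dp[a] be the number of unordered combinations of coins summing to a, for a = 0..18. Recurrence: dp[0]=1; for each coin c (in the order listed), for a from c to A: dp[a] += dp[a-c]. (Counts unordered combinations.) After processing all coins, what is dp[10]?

9

after  coin     0     1     2     3     4     5     6     7     8     9    10    11    12    13    14    15    16    17    18
          1     1     1     1     1     1     1     1     1     1     1     1     1     1     1     1     1     1     1     1
          2     1     1     2     2     3     3     4     4     5     5     6     6     7     7     8     8     9     9    10
          6     1     1     2     2     3     3     5     5     7     7     9     9    12    12    15    15    18    18    22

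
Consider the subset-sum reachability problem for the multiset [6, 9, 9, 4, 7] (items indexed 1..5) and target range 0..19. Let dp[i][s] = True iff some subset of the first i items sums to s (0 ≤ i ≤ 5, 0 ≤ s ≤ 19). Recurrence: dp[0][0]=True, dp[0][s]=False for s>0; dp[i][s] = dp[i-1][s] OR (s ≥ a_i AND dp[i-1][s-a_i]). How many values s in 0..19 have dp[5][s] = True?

i\s   0   1   2   3   4   5   6   7   8   9  10  11  12  13  14  15  16  17  18  19
  0   T   F   F   F   F   F   F   F   F   F   F   F   F   F   F   F   F   F   F   F
  1   T   F   F   F   F   F   T   F   F   F   F   F   F   F   F   F   F   F   F   F
  2   T   F   F   F   F   F   T   F   F   T   F   F   F   F   F   T   F   F   F   F
  3   T   F   F   F   F   F   T   F   F   T   F   F   F   F   F   T   F   F   T   F
  4   T   F   F   F   T   F   T   F   F   T   T   F   F   T   F   T   F   F   T   T
  5   T   F   F   F   T   F   T   T   F   T   T   T   F   T   F   T   T   T   T   T

13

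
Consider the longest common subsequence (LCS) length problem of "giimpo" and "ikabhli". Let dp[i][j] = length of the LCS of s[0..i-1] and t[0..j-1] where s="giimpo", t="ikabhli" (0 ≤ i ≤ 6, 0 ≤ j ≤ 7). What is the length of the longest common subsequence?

2

   ''  i  k  a  b  h  l  i
''  0  0  0  0  0  0  0  0
 g  0  0  0  0  0  0  0  0
 i  0  1  1  1  1  1  1  1
 i  0  1  1  1  1  1  1  2
 m  0  1  1  1  1  1  1  2
 p  0  1  1  1  1  1  1  2
 o  0  1  1  1  1  1  1  2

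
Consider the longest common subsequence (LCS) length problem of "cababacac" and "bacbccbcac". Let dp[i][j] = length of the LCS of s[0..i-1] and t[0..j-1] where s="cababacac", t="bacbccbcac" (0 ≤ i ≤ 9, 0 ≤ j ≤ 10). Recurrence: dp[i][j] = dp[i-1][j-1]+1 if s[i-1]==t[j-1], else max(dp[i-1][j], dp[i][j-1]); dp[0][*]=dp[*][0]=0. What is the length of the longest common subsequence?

   ''  b  a  c  b  c  c  b  c  a  c
''  0  0  0  0  0  0  0  0  0  0  0
 c  0  0  0  1  1  1  1  1  1  1  1
 a  0  0  1  1  1  1  1  1  1  2  2
 b  0  1  1  1  2  2  2  2  2  2  2
 a  0  1  2  2  2  2  2  2  2  3  3
 b  0  1  2  2  3  3  3  3  3  3  3
 a  0  1  2  2  3  3  3  3  3  4  4
 c  0  1  2  3  3  4  4  4  4  4  5
 a  0  1  2  3  3  4  4  4  4  5  5
 c  0  1  2  3  3  4  5  5  5  5  6

6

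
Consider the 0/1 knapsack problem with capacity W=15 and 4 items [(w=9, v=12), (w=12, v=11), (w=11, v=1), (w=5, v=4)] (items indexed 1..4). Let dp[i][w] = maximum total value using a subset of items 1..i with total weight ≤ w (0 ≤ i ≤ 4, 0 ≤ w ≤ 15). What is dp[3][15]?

12

i\w   0   1   2   3   4   5   6   7   8   9  10  11  12  13  14  15
  0   0   0   0   0   0   0   0   0   0   0   0   0   0   0   0   0
  1   0   0   0   0   0   0   0   0   0  12  12  12  12  12  12  12
  2   0   0   0   0   0   0   0   0   0  12  12  12  12  12  12  12
  3   0   0   0   0   0   0   0   0   0  12  12  12  12  12  12  12
  4   0   0   0   0   0   4   4   4   4  12  12  12  12  12  16  16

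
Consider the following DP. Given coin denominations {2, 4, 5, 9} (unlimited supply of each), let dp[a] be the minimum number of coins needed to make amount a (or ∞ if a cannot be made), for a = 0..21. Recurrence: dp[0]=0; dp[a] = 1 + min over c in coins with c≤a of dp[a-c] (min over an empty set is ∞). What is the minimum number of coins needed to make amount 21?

 a  0  1  2  3  4  5  6  7  8  9 10 11 12 13 14 15 16 17 18 19 20 21
dp  0  -  1  -  1  1  2  2  2  1  2  2  3  2  2  3  3  3  2  3  3  4
(- denotes ∞ / unreachable)

4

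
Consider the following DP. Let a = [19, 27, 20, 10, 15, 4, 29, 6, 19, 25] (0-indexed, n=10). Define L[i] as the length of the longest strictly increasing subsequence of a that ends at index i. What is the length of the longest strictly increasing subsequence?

4

   i    0    1    2    3    4    5    6    7    8    9
a[i]   19   27   20   10   15    4   29    6   19   25
L[i]    1    2    2    1    2    1    3    2    3    4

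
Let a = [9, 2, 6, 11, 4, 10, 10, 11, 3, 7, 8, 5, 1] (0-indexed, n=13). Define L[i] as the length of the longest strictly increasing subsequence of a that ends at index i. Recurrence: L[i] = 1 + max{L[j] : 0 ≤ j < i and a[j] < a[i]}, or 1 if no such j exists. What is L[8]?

   i    0    1    2    3    4    5    6    7    8    9   10   11   12
a[i]    9    2    6   11    4   10   10   11    3    7    8    5    1
L[i]    1    1    2    3    2    3    3    4    2    3    4    3    1

2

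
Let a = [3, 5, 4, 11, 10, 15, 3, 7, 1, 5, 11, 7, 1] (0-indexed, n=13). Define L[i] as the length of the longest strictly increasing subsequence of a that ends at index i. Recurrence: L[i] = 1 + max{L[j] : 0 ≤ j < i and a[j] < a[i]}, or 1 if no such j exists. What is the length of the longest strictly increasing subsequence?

   i    0    1    2    3    4    5    6    7    8    9   10   11   12
a[i]    3    5    4   11   10   15    3    7    1    5   11    7    1
L[i]    1    2    2    3    3    4    1    3    1    3    4    4    1

4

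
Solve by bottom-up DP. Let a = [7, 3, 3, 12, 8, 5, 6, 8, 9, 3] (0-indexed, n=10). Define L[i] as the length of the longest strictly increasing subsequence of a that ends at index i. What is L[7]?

4

   i    0    1    2    3    4    5    6    7    8    9
a[i]    7    3    3   12    8    5    6    8    9    3
L[i]    1    1    1    2    2    2    3    4    5    1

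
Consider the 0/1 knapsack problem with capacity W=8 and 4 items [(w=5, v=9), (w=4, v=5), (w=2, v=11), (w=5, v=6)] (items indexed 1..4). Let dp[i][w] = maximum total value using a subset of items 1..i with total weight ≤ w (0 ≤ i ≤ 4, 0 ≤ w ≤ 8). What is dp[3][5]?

11

i\w   0   1   2   3   4   5   6   7   8
  0   0   0   0   0   0   0   0   0   0
  1   0   0   0   0   0   9   9   9   9
  2   0   0   0   0   5   9   9   9   9
  3   0   0  11  11  11  11  16  20  20
  4   0   0  11  11  11  11  16  20  20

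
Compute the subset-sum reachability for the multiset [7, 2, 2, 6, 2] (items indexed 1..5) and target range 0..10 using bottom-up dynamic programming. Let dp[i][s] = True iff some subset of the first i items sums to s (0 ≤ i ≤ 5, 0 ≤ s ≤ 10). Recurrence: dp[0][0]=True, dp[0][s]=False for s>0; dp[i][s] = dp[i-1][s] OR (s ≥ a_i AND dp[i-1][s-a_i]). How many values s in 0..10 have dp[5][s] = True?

i\s   0   1   2   3   4   5   6   7   8   9  10
  0   T   F   F   F   F   F   F   F   F   F   F
  1   T   F   F   F   F   F   F   T   F   F   F
  2   T   F   T   F   F   F   F   T   F   T   F
  3   T   F   T   F   T   F   F   T   F   T   F
  4   T   F   T   F   T   F   T   T   T   T   T
  5   T   F   T   F   T   F   T   T   T   T   T

8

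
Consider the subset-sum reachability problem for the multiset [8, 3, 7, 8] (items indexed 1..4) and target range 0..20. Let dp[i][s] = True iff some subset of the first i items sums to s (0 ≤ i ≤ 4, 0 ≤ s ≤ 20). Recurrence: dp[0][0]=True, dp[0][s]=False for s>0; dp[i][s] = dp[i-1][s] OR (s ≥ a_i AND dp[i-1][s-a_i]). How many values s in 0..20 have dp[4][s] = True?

10

i\s   0   1   2   3   4   5   6   7   8   9  10  11  12  13  14  15  16  17  18  19  20
  0   T   F   F   F   F   F   F   F   F   F   F   F   F   F   F   F   F   F   F   F   F
  1   T   F   F   F   F   F   F   F   T   F   F   F   F   F   F   F   F   F   F   F   F
  2   T   F   F   T   F   F   F   F   T   F   F   T   F   F   F   F   F   F   F   F   F
  3   T   F   F   T   F   F   F   T   T   F   T   T   F   F   F   T   F   F   T   F   F
  4   T   F   F   T   F   F   F   T   T   F   T   T   F   F   F   T   T   F   T   T   F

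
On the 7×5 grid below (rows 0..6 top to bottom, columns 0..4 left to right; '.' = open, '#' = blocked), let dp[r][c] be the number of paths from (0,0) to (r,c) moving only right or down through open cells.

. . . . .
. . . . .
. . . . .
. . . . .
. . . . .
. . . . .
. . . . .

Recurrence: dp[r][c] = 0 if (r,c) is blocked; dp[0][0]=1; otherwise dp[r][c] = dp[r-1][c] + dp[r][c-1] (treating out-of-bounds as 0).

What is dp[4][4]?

r\c   0   1   2   3   4
  0   1   1   1   1   1
  1   1   2   3   4   5
  2   1   3   6  10  15
  3   1   4  10  20  35
  4   1   5  15  35  70
  5   1   6  21  56 126
  6   1   7  28  84 210

70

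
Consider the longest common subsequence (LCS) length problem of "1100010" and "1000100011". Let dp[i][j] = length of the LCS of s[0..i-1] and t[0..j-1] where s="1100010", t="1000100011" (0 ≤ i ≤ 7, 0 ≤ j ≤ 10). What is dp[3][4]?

2

   ''  1  0  0  0  1  0  0  0  1  1
''  0  0  0  0  0  0  0  0  0  0  0
 1  0  1  1  1  1  1  1  1  1  1  1
 1  0  1  1  1  1  2  2  2  2  2  2
 0  0  1  2  2  2  2  3  3  3  3  3
 0  0  1  2  3  3  3  3  4  4  4  4
 0  0  1  2  3  4  4  4  4  5  5  5
 1  0  1  2  3  4  5  5  5  5  6  6
 0  0  1  2  3  4  5  6  6  6  6  6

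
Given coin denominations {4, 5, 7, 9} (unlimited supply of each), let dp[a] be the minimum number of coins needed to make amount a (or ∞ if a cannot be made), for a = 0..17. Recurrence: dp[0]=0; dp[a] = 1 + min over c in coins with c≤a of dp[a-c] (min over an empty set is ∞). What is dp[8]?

2

 a  0  1  2  3  4  5  6  7  8  9 10 11 12 13 14 15 16 17
dp  0  -  -  -  1  1  -  1  2  1  2  2  2  2  2  3  2  3
(- denotes ∞ / unreachable)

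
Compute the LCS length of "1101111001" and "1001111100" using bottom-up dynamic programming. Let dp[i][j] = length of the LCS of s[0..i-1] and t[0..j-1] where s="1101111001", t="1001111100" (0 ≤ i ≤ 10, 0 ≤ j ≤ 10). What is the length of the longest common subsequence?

   ''  1  0  0  1  1  1  1  1  0  0
''  0  0  0  0  0  0  0  0  0  0  0
 1  0  1  1  1  1  1  1  1  1  1  1
 1  0  1  1  1  2  2  2  2  2  2  2
 0  0  1  2  2  2  2  2  2  2  3  3
 1  0  1  2  2  3  3  3  3  3  3  3
 1  0  1  2  2  3  4  4  4  4  4  4
 1  0  1  2  2  3  4  5  5  5  5  5
 1  0  1  2  2  3  4  5  6  6  6  6
 0  0  1  2  3  3  4  5  6  6  7  7
 0  0  1  2  3  3  4  5  6  6  7  8
 1  0  1  2  3  4  4  5  6  7  7  8

8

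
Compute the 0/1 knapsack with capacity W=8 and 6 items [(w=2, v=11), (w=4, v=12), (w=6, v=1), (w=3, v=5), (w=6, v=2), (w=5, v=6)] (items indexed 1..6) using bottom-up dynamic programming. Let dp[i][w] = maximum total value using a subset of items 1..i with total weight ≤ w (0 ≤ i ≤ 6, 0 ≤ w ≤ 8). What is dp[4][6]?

i\w   0   1   2   3   4   5   6   7   8
  0   0   0   0   0   0   0   0   0   0
  1   0   0  11  11  11  11  11  11  11
  2   0   0  11  11  12  12  23  23  23
  3   0   0  11  11  12  12  23  23  23
  4   0   0  11  11  12  16  23  23  23
  5   0   0  11  11  12  16  23  23  23
  6   0   0  11  11  12  16  23  23  23

23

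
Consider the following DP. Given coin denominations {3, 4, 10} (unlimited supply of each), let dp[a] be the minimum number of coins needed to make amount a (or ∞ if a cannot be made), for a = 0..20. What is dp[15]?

4

 a  0  1  2  3  4  5  6  7  8  9 10 11 12 13 14 15 16 17 18 19 20
dp  0  -  -  1  1  -  2  2  2  3  1  3  3  2  2  4  3  3  3  4  2
(- denotes ∞ / unreachable)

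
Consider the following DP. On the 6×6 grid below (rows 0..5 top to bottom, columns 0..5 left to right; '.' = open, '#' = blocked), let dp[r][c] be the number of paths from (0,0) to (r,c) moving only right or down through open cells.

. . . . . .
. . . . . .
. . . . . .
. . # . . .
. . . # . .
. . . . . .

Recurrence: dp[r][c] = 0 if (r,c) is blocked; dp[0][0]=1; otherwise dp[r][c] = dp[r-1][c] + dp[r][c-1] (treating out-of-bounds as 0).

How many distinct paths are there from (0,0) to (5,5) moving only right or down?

107

r\c   0   1   2   3   4   5
  0   1   1   1   1   1   1
  1   1   2   3   4   5   6
  2   1   3   6  10  15  21
  3   1   4   0  10  25  46
  4   1   5   5   0  25  71
  5   1   6  11  11  36 107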